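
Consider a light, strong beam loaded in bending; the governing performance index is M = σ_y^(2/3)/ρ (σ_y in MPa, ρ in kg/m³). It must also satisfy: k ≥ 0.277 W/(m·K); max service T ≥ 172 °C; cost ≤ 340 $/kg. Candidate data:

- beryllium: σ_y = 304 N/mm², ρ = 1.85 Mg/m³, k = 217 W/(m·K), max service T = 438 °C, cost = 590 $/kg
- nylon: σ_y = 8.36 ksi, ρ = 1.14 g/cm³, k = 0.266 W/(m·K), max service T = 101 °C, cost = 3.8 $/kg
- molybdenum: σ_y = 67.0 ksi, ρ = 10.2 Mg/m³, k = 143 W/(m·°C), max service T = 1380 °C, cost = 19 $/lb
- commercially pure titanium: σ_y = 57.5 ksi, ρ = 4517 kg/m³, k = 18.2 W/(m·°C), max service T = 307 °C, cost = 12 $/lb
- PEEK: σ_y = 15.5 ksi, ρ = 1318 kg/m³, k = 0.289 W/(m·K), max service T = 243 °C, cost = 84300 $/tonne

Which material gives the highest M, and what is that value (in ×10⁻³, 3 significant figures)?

Screen on constraints: k ≥ 0.277 W/(m·K); max service T ≥ 172 °C; cost ≤ 340 $/kg. Survivors: molybdenum, commercially pure titanium, PEEK.
In SI units:
  molybdenum: σ_y = 461.9 MPa, ρ = 10200 kg/m³
  commercially pure titanium: σ_y = 396.4 MPa, ρ = 4517 kg/m³
  PEEK: σ_y = 106.9 MPa, ρ = 1318 kg/m³
  PEEK: M = 17.1×10⁻³
  commercially pure titanium: M = 11.9×10⁻³
  molybdenum: M = 5.86×10⁻³
The maximum is for PEEK.

PEEK, M = 17.1×10⁻³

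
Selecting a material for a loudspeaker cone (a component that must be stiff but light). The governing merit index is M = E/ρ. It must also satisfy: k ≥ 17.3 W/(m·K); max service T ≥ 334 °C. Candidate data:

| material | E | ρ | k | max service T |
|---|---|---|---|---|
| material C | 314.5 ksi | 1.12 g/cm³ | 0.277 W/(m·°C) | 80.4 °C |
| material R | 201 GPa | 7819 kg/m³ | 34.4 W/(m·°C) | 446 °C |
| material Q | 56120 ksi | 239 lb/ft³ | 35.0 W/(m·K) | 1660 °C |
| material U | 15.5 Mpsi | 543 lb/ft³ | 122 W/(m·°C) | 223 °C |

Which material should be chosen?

Screen on constraints: k ≥ 17.3 W/(m·K); max service T ≥ 334 °C. Survivors: material R, material Q.
After converting to SI:
  material R: E = 201.0 GPa, ρ = 7819 kg/m³
  material Q: E = 386.9 GPa, ρ = 3828 kg/m³
  material Q: M = 101 MN·m/kg
  material R: M = 25.7 MN·m/kg
The maximum is for material Q.

material Q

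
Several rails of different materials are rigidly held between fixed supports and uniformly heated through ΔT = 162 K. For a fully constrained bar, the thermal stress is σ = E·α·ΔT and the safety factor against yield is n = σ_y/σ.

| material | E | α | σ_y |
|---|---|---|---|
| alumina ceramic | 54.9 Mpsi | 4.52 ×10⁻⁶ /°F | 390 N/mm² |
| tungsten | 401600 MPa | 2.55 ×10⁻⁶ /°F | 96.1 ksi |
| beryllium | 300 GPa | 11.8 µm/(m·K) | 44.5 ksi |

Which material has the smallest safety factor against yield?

In consistent units (E in GPa, α in ×10⁻⁶/K, σ_y in MPa):
  alumina ceramic: E = 378.5, α = 8.14, σ_y = 390.0 → σ = 499 MPa, n = 0.782
  tungsten: E = 401.6, α = 4.59, σ_y = 662.6 → σ = 299 MPa, n = 2.22
  beryllium: E = 300.0, α = 11.8, σ_y = 306.8 → σ = 573 MPa, n = 0.535
Smallest n: beryllium with n = 0.535.

beryllium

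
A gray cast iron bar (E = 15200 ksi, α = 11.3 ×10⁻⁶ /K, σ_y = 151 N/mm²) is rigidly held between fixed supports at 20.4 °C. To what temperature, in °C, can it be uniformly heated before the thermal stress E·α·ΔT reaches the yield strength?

148 °C

E = 15200 ksi = 104.8 GPa.
σ_y = 151 N/mm² = 151.0 MPa.
E·α·ΔT = 151.0 MPa ⇒ ΔT = 151.0 / (104.8×10³ × 11.3×10⁻⁶) = 127.5 K.
T = 20.4 + 127.5 = 147.9 °C.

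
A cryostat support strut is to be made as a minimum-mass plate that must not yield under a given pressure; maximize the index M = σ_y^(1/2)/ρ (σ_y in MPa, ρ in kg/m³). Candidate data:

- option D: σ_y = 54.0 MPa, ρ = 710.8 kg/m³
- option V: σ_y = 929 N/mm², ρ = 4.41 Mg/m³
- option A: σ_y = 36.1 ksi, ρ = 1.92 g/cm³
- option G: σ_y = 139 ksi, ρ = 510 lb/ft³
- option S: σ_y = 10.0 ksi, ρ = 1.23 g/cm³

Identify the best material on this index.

Normalizing units and computing the index:
  option D: σ_y = 54.00 MPa, ρ = 710.8 kg/m³
  option V: σ_y = 929.0 MPa, ρ = 4410 kg/m³
  option A: σ_y = 248.9 MPa, ρ = 1920 kg/m³
  option G: σ_y = 958.4 MPa, ρ = 8169 kg/m³
  option S: σ_y = 68.95 MPa, ρ = 1230 kg/m³
  option D: M = 10.3×10⁻³
  option A: M = 8.22×10⁻³
  option V: M = 6.91×10⁻³
  option S: M = 6.75×10⁻³
  option G: M = 3.79×10⁻³
Option D ranks first.

option D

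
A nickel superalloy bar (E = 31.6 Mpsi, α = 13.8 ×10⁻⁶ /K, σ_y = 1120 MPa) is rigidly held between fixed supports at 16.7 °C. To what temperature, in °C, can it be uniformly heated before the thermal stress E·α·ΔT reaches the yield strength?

E = 31.6 Mpsi = 217.9 GPa.
E·α·ΔT = 1120 MPa ⇒ ΔT = 1120 / (217.9×10³ × 13.8×10⁻⁶) = 372.5 K.
T = 16.7 + 372.5 = 389.2 °C.

389 °C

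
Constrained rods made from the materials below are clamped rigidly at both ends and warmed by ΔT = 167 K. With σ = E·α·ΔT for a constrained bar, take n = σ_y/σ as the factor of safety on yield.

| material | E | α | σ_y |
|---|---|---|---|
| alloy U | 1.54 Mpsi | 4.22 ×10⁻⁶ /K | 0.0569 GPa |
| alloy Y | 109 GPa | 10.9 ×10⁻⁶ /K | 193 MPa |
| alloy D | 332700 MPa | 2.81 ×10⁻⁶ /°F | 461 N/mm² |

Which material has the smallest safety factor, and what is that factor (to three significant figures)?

Converting E to GPa, α to ×10⁻⁶/K, σ_y to MPa, then σ and n for each:
  alloy U: E = 10.62, α = 4.22, σ_y = 56.90 → σ = 7.48 MPa, n = 7.60
  alloy Y: E = 109.0, α = 10.9, σ_y = 193.0 → σ = 198 MPa, n = 0.973
  alloy D: E = 332.7, α = 5.06, σ_y = 461.0 → σ = 281 MPa, n = 1.64
Alloy Y has the lowest safety factor, n = 0.973.

alloy Y, n = 0.973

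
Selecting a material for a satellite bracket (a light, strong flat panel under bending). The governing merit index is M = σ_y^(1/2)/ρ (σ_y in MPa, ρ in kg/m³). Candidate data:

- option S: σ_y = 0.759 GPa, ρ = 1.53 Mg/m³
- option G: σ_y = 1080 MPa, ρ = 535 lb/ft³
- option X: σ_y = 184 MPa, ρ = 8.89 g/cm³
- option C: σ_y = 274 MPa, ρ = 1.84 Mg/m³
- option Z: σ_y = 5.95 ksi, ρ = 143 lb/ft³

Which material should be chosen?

Putting every candidate on a common basis:
  option S: σ_y = 759.0 MPa, ρ = 1530 kg/m³
  option G: σ_y = 1080 MPa, ρ = 8570 kg/m³
  option X: σ_y = 184.0 MPa, ρ = 8890 kg/m³
  option C: σ_y = 274.0 MPa, ρ = 1840 kg/m³
  option Z: σ_y = 41.02 MPa, ρ = 2291 kg/m³
  option S: M = 18.0×10⁻³
  option C: M = 9.00×10⁻³
  option G: M = 3.83×10⁻³
  option Z: M = 2.80×10⁻³
  option X: M = 1.53×10⁻³
Option S ranks first.

option S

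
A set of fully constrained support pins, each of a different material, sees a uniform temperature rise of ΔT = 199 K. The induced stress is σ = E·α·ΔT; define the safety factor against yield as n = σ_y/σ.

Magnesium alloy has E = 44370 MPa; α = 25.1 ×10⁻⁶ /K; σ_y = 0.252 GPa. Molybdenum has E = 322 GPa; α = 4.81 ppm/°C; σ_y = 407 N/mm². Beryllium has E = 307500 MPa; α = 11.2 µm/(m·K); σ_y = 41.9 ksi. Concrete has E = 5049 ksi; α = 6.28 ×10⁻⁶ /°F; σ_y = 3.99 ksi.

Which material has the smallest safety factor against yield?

concrete

Per material, after unit conversion:
  magnesium alloy: E = 44.37, α = 25.1, σ_y = 252.0 → σ = 222 MPa, n = 1.14
  molybdenum: E = 322.0, α = 4.81, σ_y = 407.0 → σ = 308 MPa, n = 1.32
  beryllium: E = 307.5, α = 11.2, σ_y = 288.9 → σ = 685 MPa, n = 0.422
  concrete: E = 34.81, α = 11.3, σ_y = 27.51 → σ = 78.3 MPa, n = 0.351
The minimum is concrete at n = 0.351.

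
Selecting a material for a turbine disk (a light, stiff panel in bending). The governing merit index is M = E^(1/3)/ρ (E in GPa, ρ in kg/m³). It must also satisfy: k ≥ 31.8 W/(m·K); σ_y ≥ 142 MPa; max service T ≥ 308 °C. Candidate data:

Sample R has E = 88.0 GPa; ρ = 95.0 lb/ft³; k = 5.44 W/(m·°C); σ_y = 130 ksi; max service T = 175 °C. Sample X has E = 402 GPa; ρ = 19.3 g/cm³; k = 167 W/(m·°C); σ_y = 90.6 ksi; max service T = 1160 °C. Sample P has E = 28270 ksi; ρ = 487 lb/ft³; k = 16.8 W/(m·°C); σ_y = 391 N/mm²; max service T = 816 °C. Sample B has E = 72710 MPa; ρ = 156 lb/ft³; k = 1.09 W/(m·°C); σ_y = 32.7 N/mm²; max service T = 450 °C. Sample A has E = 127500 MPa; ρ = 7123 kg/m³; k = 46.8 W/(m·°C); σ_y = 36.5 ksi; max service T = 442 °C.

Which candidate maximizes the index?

sample A

Screen on constraints: k ≥ 31.8 W/(m·K); σ_y ≥ 142 MPa; max service T ≥ 308 °C. Survivors: sample X, sample A.
Putting every candidate on a common basis:
  sample X: E = 402.0 GPa, ρ = 19300 kg/m³
  sample A: E = 127.5 GPa, ρ = 7123 kg/m³
  sample A: M = 0.707×10⁻³
  sample X: M = 0.382×10⁻³
Highest index: sample A.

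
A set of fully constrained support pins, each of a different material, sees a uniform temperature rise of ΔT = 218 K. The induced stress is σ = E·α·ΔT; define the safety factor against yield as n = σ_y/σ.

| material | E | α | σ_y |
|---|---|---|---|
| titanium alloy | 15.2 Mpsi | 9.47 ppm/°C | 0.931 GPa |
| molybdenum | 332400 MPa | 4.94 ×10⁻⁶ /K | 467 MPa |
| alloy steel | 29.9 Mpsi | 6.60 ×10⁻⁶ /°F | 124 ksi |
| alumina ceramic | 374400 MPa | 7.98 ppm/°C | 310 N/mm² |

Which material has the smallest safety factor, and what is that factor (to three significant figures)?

alumina ceramic, n = 0.476

Converting E to GPa, α to ×10⁻⁶/K, σ_y to MPa, then σ and n for each:
  titanium alloy: E = 104.8, α = 9.47, σ_y = 931.0 → σ = 216 MPa, n = 4.30
  molybdenum: E = 332.4, α = 4.94, σ_y = 467.0 → σ = 358 MPa, n = 1.30
  alloy steel: E = 206.2, α = 11.9, σ_y = 855.0 → σ = 534 MPa, n = 1.60
  alumina ceramic: E = 374.4, α = 7.98, σ_y = 310.0 → σ = 651 MPa, n = 0.476
Alumina ceramic has the lowest safety factor, n = 0.476.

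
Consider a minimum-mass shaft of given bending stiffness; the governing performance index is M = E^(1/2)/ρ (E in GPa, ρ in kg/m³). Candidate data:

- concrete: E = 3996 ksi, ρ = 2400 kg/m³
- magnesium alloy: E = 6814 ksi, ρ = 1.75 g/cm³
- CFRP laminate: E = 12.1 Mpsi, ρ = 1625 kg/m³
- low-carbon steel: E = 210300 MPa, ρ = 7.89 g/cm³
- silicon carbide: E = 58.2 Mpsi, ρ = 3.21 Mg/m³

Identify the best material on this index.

silicon carbide

Normalizing units and computing the index:
  concrete: E = 27.55 GPa, ρ = 2400 kg/m³
  magnesium alloy: E = 46.98 GPa, ρ = 1750 kg/m³
  CFRP laminate: E = 83.43 GPa, ρ = 1625 kg/m³
  low-carbon steel: E = 210.3 GPa, ρ = 7890 kg/m³
  silicon carbide: E = 401.3 GPa, ρ = 3210 kg/m³
  silicon carbide: M = 6.24×10⁻³
  CFRP laminate: M = 5.62×10⁻³
  magnesium alloy: M = 3.92×10⁻³
  concrete: M = 2.19×10⁻³
  low-carbon steel: M = 1.84×10⁻³
Highest index: silicon carbide.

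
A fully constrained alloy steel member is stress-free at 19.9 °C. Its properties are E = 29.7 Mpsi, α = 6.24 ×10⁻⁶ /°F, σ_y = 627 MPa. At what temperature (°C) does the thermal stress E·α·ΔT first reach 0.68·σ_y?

E = 29.7 Mpsi = 204.8 GPa.
α = 6.24×10⁻⁶/°F × 9/5 = 11.2×10⁻⁶/K.
E·α·ΔT = 426.4 MPa ⇒ ΔT = 426.4 / (204.8×10³ × 11.2×10⁻⁶) = 185.4 K.
T = 19.9 + 185.4 = 205.3 °C.

205 °C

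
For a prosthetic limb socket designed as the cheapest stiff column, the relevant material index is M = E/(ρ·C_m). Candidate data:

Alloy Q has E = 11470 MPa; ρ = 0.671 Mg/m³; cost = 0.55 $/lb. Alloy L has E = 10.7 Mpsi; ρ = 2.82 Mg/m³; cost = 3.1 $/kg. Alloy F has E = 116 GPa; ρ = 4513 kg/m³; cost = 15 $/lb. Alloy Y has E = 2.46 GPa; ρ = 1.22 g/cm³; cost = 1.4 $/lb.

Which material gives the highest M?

alloy Q

After converting to SI:
  alloy Q: E = 11.47 GPa, ρ = 671.0 kg/m³, cost = 1.213 $/kg
  alloy L: E = 73.77 GPa, ρ = 2820 kg/m³, cost = 3.100 $/kg
  alloy F: E = 116.0 GPa, ρ = 4513 kg/m³, cost = 33.07 $/kg
  alloy Y: E = 2.460 GPa, ρ = 1220 kg/m³, cost = 3.086 $/kg
  alloy Q: M = 14.1 MN·m per $
  alloy L: M = 8.44 MN·m per $
  alloy F: M = 0.777 MN·m per $
  alloy Y: M = 0.653 MN·m per $
Alloy Q ranks first.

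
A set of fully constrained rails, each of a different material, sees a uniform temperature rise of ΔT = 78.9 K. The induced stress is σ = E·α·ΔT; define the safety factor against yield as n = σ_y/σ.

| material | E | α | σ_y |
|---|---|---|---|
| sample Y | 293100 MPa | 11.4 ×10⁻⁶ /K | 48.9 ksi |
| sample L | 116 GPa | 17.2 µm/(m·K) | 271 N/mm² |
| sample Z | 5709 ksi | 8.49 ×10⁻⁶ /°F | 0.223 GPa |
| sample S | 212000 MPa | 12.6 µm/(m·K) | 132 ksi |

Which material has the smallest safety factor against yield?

With everything in SI (GPa, ×10⁻⁶/K, MPa):
  sample Y: E = 293.1, α = 11.4, σ_y = 337.2 → σ = 264 MPa, n = 1.28
  sample L: E = 116.0, α = 17.2, σ_y = 271.0 → σ = 157 MPa, n = 1.72
  sample Z: E = 39.36, α = 15.3, σ_y = 223.0 → σ = 47.5 MPa, n = 4.70
  sample S: E = 212.0, α = 12.6, σ_y = 910.1 → σ = 211 MPa, n = 4.32
The minimum is sample Y at n = 1.28.

sample Y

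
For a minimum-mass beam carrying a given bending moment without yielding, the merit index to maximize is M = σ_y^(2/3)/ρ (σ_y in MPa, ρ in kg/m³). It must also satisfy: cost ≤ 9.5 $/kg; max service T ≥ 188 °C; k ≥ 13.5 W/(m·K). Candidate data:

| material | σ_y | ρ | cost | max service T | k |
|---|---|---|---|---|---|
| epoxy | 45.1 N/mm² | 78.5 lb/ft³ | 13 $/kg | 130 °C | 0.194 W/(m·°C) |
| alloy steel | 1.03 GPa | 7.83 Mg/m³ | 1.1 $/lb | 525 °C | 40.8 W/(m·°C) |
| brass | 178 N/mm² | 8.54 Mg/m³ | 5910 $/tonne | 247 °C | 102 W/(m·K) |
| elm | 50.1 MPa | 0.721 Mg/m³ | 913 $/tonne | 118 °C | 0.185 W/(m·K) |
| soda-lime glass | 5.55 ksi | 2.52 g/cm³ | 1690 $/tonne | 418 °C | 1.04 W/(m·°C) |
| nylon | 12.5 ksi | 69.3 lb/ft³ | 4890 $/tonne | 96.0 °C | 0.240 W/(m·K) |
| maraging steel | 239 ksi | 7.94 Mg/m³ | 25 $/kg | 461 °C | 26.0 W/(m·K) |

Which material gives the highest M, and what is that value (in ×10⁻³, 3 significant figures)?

alloy steel, M = 13.0×10⁻³

Screen on constraints: cost ≤ 9.5 $/kg; max service T ≥ 188 °C; k ≥ 13.5 W/(m·K). Survivors: alloy steel, brass.
Normalizing units and computing the index:
  alloy steel: σ_y = 1030 MPa, ρ = 7830 kg/m³
  brass: σ_y = 178.0 MPa, ρ = 8540 kg/m³
  alloy steel: M = 13.0×10⁻³
  brass: M = 3.71×10⁻³
Alloy steel ranks first.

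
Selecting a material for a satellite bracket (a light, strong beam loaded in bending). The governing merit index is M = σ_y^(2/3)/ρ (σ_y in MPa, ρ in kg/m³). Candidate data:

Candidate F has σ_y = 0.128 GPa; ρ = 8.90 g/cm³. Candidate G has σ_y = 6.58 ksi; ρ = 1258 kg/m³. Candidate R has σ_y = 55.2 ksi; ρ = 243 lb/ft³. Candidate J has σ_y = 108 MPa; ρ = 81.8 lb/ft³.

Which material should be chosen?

Putting every candidate on a common basis:
  candidate F: σ_y = 128.0 MPa, ρ = 8900 kg/m³
  candidate G: σ_y = 45.37 MPa, ρ = 1258 kg/m³
  candidate R: σ_y = 380.6 MPa, ρ = 3892 kg/m³
  candidate J: σ_y = 108.0 MPa, ρ = 1310 kg/m³
  candidate J: M = 17.3×10⁻³
  candidate R: M = 13.5×10⁻³
  candidate G: M = 10.1×10⁻³
  candidate F: M = 2.85×10⁻³
Candidate J ranks first.

candidate J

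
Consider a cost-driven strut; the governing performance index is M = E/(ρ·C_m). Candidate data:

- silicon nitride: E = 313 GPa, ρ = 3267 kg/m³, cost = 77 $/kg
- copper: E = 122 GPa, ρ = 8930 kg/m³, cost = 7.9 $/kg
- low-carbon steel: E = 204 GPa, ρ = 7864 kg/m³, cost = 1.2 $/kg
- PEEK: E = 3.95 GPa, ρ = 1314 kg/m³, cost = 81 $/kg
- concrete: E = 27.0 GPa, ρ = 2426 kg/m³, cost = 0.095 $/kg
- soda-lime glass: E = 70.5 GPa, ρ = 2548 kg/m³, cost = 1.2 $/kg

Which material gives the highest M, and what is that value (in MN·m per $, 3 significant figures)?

Per-candidate index values:
  concrete: M = 117 MN·m per $
  soda-lime glass: M = 23.1 MN·m per $
  low-carbon steel: M = 21.6 MN·m per $
  copper: M = 1.73 MN·m per $
  silicon nitride: M = 1.24 MN·m per $
  PEEK: M = 0.0371 MN·m per $
The maximum is for concrete.

concrete, M = 117 MN·m per $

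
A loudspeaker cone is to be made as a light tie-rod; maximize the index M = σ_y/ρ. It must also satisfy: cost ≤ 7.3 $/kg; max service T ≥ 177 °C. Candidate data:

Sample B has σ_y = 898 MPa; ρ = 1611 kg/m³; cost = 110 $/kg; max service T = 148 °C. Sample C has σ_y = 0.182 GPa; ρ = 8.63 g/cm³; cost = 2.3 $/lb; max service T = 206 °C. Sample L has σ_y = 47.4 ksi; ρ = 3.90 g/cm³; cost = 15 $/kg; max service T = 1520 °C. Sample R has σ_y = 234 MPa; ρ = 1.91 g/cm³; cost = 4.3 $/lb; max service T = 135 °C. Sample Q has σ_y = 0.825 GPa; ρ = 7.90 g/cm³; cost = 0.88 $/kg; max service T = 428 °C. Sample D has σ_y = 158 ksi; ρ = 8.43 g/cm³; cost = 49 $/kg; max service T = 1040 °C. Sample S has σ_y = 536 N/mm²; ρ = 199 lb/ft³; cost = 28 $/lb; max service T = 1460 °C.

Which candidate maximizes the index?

Screen on constraints: cost ≤ 7.3 $/kg; max service T ≥ 177 °C. Survivors: sample C, sample Q.
Putting every candidate on a common basis:
  sample C: σ_y = 182.0 MPa, ρ = 8630 kg/m³
  sample Q: σ_y = 825.0 MPa, ρ = 7900 kg/m³
  sample Q: M = 104 kN·m/kg
  sample C: M = 21.1 kN·m/kg
Highest index: sample Q.

sample Q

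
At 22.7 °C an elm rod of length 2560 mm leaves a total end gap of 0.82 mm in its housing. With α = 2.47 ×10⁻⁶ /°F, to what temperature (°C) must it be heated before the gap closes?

94.7 °C

α = 2.47×10⁻⁶/°F × 9/5 = 4.45×10⁻⁶/K.
α·L₀·ΔT = 0.82 mm ⇒ ΔT = 0.82 / (4.45×10⁻⁶ × 2560.0) = 72.05 K.
T = 22.7 + 72.05 = 94.75 °C.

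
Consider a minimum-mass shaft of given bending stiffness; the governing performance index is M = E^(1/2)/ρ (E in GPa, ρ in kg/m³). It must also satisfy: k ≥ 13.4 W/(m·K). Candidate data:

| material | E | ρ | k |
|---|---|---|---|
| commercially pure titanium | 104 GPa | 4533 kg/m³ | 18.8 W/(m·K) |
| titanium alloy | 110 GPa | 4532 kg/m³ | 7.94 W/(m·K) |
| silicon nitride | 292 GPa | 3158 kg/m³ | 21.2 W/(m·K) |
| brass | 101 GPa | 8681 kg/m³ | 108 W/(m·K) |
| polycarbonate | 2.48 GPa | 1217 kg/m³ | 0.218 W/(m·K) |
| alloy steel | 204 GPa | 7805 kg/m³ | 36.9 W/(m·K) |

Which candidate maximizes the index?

silicon nitride

Screen on constraints: k ≥ 13.4 W/(m·K). Survivors: commercially pure titanium, silicon nitride, brass, alloy steel.
Computing M directly (units already consistent):
  silicon nitride: M = 5.41×10⁻³
  commercially pure titanium: M = 2.25×10⁻³
  alloy steel: M = 1.83×10⁻³
  brass: M = 1.16×10⁻³
The maximum is for silicon nitride.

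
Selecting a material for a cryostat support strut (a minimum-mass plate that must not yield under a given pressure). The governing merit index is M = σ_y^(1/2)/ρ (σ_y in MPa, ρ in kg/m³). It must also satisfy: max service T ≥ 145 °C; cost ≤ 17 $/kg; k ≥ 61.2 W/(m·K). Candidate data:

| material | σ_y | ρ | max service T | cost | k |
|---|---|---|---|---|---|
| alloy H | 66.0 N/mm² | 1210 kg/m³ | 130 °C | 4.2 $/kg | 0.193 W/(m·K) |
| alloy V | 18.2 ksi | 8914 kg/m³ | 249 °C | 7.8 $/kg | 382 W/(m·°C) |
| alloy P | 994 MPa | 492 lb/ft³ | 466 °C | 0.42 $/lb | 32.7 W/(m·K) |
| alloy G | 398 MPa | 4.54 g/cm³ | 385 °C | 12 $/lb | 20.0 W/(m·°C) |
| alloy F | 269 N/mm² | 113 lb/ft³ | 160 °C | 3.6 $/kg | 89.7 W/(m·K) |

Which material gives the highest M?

alloy F

Screen on constraints: max service T ≥ 145 °C; cost ≤ 17 $/kg; k ≥ 61.2 W/(m·K). Survivors: alloy V, alloy F.
In SI units:
  alloy V: σ_y = 125.5 MPa, ρ = 8914 kg/m³
  alloy F: σ_y = 269.0 MPa, ρ = 1810 kg/m³
  alloy F: M = 9.06×10⁻³
  alloy V: M = 1.26×10⁻³
The maximum is for alloy F.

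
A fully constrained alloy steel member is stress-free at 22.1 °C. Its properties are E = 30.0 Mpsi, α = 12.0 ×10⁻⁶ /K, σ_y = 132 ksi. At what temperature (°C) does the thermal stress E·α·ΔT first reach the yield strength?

389 °C

E = 30.0 Mpsi = 206.8 GPa.
σ_y = 132 ksi = 910.1 MPa.
E·α·ΔT = 910.1 MPa ⇒ ΔT = 910.1 / (206.8×10³ × 12.0×10⁻⁶) = 366.7 K.
T = 22.1 + 366.7 = 388.8 °C.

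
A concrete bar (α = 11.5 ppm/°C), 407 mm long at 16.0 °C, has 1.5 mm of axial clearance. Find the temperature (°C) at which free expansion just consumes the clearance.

336 °C

α·L₀·ΔT = 1.5 mm ⇒ ΔT = 1.5 / (11.5×10⁻⁶ × 407.0) = 320.5 K.
T = 16.0 + 320.5 = 336.5 °C.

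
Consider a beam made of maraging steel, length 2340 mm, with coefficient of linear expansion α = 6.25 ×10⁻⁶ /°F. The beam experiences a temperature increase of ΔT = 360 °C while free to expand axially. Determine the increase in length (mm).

9.48 mm

Convert α: 6.25×10⁻⁶/°F × (9/5) = 11.2×10⁻⁶/K.
ΔL = α·L₀·ΔT = 11.2×10⁻⁶ × 2340 mm × 360.0 K = 9.48 mm.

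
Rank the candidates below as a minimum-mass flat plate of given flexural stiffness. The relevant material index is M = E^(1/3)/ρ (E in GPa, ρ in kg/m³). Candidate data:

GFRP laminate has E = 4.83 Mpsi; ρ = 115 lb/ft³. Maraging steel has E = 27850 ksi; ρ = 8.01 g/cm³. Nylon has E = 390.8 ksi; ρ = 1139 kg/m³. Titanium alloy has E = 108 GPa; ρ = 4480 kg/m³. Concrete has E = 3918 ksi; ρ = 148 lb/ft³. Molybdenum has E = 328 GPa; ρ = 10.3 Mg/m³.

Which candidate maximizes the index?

GFRP laminate

Normalizing units and computing the index:
  GFRP laminate: E = 33.30 GPa, ρ = 1842 kg/m³
  maraging steel: E = 192.0 GPa, ρ = 8010 kg/m³
  nylon: E = 2.694 GPa, ρ = 1139 kg/m³
  titanium alloy: E = 108.0 GPa, ρ = 4480 kg/m³
  concrete: E = 27.01 GPa, ρ = 2371 kg/m³
  molybdenum: E = 328.0 GPa, ρ = 10300 kg/m³
  GFRP laminate: M = 1.75×10⁻³
  concrete: M = 1.27×10⁻³
  nylon: M = 1.22×10⁻³
  titanium alloy: M = 1.06×10⁻³
  maraging steel: M = 0.720×10⁻³
  molybdenum: M = 0.670×10⁻³
The maximum is for GFRP laminate.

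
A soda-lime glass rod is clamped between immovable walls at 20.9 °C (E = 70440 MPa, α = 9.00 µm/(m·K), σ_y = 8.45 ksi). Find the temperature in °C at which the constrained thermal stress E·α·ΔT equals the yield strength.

113 °C

E = 70440 MPa = 70.44 GPa.
σ_y = 8.45 ksi = 58.26 MPa.
E·α·ΔT = 58.26 MPa ⇒ ΔT = 58.26 / (70.44×10³ × 9.00×10⁻⁶) = 91.90 K.
T = 20.9 + 91.90 = 112.8 °C.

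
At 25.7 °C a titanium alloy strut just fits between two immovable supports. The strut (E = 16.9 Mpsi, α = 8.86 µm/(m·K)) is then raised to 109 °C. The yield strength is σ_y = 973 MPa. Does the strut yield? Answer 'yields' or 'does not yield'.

E = 16.9 Mpsi = 116.5 GPa.
ΔT = 83.30 K. Constrained thermal stress σ = E·α·ΔT = 116.5×10³ MPa × 8.86×10⁻⁶ × 83.30 = 86.0 MPa (compressive).
Compare to σ_y = 973 MPa: σ < σ_y, so it does not yield.

does not yield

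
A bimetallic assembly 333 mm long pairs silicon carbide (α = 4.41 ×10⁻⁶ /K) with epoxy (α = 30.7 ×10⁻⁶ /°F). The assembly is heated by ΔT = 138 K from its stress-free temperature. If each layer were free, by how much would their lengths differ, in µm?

epoxy: α = 30.7×10⁻⁶/°F × 9/5 = 55.3×10⁻⁶/K.
Δα = |4.41 − 55.3|×10⁻⁶/K = 50.8×10⁻⁶/K.
ΔL_mismatch = Δα·L·ΔT = 50.8×10⁻⁶ × 333.0 mm × 138.0 K = 2340 µm.

2340 µm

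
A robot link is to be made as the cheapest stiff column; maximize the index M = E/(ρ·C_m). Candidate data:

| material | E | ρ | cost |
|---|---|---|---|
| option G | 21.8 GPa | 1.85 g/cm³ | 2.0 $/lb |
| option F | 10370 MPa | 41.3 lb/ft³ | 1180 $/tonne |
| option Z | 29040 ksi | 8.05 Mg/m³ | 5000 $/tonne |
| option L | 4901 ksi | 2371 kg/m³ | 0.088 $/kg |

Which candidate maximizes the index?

option L

Convert each candidate to consistent units, then evaluate M:
  option G: E = 21.80 GPa, ρ = 1850 kg/m³, cost = 4.409 $/kg
  option F: E = 10.37 GPa, ρ = 661.6 kg/m³, cost = 1.180 $/kg
  option Z: E = 200.2 GPa, ρ = 8050 kg/m³, cost = 5.000 $/kg
  option L: E = 33.79 GPa, ρ = 2371 kg/m³, cost = 0.08800 $/kg
  option L: M = 162 MN·m per $
  option F: M = 13.3 MN·m per $
  option Z: M = 4.97 MN·m per $
  option G: M = 2.67 MN·m per $
The maximum is for option L.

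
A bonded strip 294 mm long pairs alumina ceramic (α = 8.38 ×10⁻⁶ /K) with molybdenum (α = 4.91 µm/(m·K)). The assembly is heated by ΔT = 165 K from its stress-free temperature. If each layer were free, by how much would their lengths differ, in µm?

Δα = |8.38 − 4.91|×10⁻⁶/K = 3.47×10⁻⁶/K.
ΔL_mismatch = Δα·L·ΔT = 3.47×10⁻⁶ × 294.0 mm × 165.0 K = 168 µm.

168 µm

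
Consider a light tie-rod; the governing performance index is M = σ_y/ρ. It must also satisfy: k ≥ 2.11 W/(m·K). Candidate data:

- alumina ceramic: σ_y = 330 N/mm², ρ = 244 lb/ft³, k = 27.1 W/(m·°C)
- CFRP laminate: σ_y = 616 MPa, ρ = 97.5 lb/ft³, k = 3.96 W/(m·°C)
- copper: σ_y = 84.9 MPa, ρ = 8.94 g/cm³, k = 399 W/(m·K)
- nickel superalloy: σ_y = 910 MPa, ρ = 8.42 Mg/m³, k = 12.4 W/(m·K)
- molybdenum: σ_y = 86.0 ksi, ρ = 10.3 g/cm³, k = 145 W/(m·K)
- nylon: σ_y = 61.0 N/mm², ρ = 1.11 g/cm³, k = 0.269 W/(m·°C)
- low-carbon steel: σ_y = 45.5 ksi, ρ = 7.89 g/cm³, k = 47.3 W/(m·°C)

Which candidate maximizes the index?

CFRP laminate

Screen on constraints: k ≥ 2.11 W/(m·K). Survivors: alumina ceramic, CFRP laminate, copper, nickel superalloy, molybdenum, low-carbon steel.
Normalizing units and computing the index:
  alumina ceramic: σ_y = 330.0 MPa, ρ = 3909 kg/m³
  CFRP laminate: σ_y = 616.0 MPa, ρ = 1562 kg/m³
  copper: σ_y = 84.90 MPa, ρ = 8940 kg/m³
  nickel superalloy: σ_y = 910.0 MPa, ρ = 8420 kg/m³
  molybdenum: σ_y = 592.9 MPa, ρ = 10300 kg/m³
  low-carbon steel: σ_y = 313.7 MPa, ρ = 7890 kg/m³
  CFRP laminate: M = 394 kN·m/kg
  nickel superalloy: M = 108 kN·m/kg
  alumina ceramic: M = 84.4 kN·m/kg
  molybdenum: M = 57.6 kN·m/kg
  low-carbon steel: M = 39.8 kN·m/kg
  copper: M = 9.50 kN·m/kg
Highest index: CFRP laminate.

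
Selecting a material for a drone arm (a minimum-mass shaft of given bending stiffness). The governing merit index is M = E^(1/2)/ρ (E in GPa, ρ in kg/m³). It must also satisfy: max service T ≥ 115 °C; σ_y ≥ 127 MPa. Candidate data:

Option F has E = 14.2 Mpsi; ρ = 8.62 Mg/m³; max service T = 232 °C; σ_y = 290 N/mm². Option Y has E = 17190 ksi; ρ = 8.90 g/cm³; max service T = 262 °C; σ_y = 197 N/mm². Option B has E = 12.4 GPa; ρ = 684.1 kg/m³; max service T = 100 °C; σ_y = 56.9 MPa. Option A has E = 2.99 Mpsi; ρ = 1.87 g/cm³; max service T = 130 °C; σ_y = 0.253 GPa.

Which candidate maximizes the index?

option A

Screen on constraints: max service T ≥ 115 °C; σ_y ≥ 127 MPa. Survivors: option F, option Y, option A.
Putting every candidate on a common basis:
  option F: E = 97.91 GPa, ρ = 8620 kg/m³
  option Y: E = 118.5 GPa, ρ = 8900 kg/m³
  option A: E = 20.62 GPa, ρ = 1870 kg/m³
  option A: M = 2.43×10⁻³
  option Y: M = 1.22×10⁻³
  option F: M = 1.15×10⁻³
Option A has the largest M.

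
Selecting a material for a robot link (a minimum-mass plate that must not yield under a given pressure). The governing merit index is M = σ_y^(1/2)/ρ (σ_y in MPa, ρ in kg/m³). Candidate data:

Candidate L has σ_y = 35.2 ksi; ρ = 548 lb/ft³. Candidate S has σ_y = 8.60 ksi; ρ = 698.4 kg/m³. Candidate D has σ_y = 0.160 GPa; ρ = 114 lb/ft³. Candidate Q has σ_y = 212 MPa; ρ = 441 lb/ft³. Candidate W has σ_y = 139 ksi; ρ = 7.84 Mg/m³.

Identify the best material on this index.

candidate S

Putting every candidate on a common basis:
  candidate L: σ_y = 242.7 MPa, ρ = 8778 kg/m³
  candidate S: σ_y = 59.29 MPa, ρ = 698.4 kg/m³
  candidate D: σ_y = 160.0 MPa, ρ = 1826 kg/m³
  candidate Q: σ_y = 212.0 MPa, ρ = 7064 kg/m³
  candidate W: σ_y = 958.4 MPa, ρ = 7840 kg/m³
  candidate S: M = 11.0×10⁻³
  candidate D: M = 6.93×10⁻³
  candidate W: M = 3.95×10⁻³
  candidate Q: M = 2.06×10⁻³
  candidate L: M = 1.77×10⁻³
Candidate S ranks first.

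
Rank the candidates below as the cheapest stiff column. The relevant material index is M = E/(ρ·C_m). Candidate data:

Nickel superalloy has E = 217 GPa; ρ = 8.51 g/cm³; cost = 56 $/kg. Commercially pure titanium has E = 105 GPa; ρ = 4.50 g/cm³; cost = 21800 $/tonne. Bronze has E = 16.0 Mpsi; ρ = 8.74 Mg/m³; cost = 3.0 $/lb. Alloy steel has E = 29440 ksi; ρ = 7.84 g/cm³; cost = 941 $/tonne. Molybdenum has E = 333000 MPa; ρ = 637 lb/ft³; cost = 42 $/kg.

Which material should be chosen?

Convert each candidate to consistent units, then evaluate M:
  nickel superalloy: E = 217.0 GPa, ρ = 8510 kg/m³, cost = 56.00 $/kg
  commercially pure titanium: E = 105.0 GPa, ρ = 4500 kg/m³, cost = 21.80 $/kg
  bronze: E = 110.3 GPa, ρ = 8740 kg/m³, cost = 6.614 $/kg
  alloy steel: E = 203.0 GPa, ρ = 7840 kg/m³, cost = 0.9410 $/kg
  molybdenum: E = 333.0 GPa, ρ = 10200 kg/m³, cost = 42.00 $/kg
  alloy steel: M = 27.5 MN·m per $
  bronze: M = 1.91 MN·m per $
  commercially pure titanium: M = 1.07 MN·m per $
  molybdenum: M = 0.777 MN·m per $
  nickel superalloy: M = 0.455 MN·m per $
Alloy steel has the largest M.

alloy steel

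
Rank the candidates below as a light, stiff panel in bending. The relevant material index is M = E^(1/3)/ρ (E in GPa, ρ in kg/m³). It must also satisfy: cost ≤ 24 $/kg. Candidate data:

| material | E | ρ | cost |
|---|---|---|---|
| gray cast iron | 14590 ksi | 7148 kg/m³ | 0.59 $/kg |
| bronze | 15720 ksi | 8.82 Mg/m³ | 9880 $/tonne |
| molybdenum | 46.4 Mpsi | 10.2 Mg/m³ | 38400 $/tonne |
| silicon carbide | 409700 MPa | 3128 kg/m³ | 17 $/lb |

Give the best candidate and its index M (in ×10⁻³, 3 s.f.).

gray cast iron, M = 0.651×10⁻³

Screen on constraints: cost ≤ 24 $/kg. Survivors: gray cast iron, bronze.
After converting to SI:
  gray cast iron: E = 100.6 GPa, ρ = 7148 kg/m³
  bronze: E = 108.4 GPa, ρ = 8820 kg/m³
  gray cast iron: M = 0.651×10⁻³
  bronze: M = 0.541×10⁻³
Gray cast iron ranks first.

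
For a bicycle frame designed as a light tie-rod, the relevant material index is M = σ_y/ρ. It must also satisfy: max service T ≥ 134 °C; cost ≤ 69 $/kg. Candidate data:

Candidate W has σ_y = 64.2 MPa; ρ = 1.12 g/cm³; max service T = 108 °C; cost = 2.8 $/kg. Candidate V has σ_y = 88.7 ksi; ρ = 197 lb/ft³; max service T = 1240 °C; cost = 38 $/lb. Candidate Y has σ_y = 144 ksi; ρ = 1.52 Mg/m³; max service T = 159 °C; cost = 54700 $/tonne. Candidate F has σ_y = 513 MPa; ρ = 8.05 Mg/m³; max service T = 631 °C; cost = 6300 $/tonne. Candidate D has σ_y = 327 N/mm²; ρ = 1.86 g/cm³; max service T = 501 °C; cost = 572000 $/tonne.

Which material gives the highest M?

Screen on constraints: max service T ≥ 134 °C; cost ≤ 69 $/kg. Survivors: candidate Y, candidate F.
After converting to SI:
  candidate Y: σ_y = 992.8 MPa, ρ = 1520 kg/m³
  candidate F: σ_y = 513.0 MPa, ρ = 8050 kg/m³
  candidate Y: M = 653 kN·m/kg
  candidate F: M = 63.7 kN·m/kg
The maximum is for candidate Y.

candidate Y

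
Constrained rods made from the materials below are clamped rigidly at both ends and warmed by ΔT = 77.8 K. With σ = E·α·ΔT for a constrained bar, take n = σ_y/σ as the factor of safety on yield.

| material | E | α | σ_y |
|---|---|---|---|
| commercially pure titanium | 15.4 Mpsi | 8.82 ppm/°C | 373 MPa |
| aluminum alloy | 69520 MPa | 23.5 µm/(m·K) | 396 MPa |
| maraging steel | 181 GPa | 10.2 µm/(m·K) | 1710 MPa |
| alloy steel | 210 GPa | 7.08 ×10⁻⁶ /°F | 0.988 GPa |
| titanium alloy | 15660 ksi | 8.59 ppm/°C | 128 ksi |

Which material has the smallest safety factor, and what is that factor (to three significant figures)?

In consistent units (E in GPa, α in ×10⁻⁶/K, σ_y in MPa):
  commercially pure titanium: E = 106.2, α = 8.82, σ_y = 373.0 → σ = 72.9 MPa, n = 5.12
  aluminum alloy: E = 69.52, α = 23.5, σ_y = 396.0 → σ = 127 MPa, n = 3.12
  maraging steel: E = 181.0, α = 10.2, σ_y = 1710 → σ = 144 MPa, n = 11.9
  alloy steel: E = 210.0, α = 12.7, σ_y = 988.0 → σ = 208 MPa, n = 4.75
  titanium alloy: E = 108.0, α = 8.59, σ_y = 882.5 → σ = 72.2 MPa, n = 12.2
Smallest n: aluminum alloy with n = 3.12.

aluminum alloy, n = 3.12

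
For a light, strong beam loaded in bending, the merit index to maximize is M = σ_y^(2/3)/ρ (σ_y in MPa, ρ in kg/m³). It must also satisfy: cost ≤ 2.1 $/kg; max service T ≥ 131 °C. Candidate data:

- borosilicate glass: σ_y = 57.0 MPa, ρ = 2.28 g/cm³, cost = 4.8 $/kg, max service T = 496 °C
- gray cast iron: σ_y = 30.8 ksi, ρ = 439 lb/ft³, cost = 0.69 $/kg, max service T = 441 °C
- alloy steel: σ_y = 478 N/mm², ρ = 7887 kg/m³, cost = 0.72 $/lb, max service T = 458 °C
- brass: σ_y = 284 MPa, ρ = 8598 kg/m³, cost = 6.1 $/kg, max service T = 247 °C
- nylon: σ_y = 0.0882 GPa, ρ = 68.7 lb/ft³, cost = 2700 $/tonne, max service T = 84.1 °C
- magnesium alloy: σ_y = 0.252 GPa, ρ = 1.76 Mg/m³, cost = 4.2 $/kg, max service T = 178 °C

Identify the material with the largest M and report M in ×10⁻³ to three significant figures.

alloy steel, M = 7.75×10⁻³

Screen on constraints: cost ≤ 2.1 $/kg; max service T ≥ 131 °C. Survivors: gray cast iron, alloy steel.
Normalizing units and computing the index:
  gray cast iron: σ_y = 212.4 MPa, ρ = 7032 kg/m³
  alloy steel: σ_y = 478.0 MPa, ρ = 7887 kg/m³
  alloy steel: M = 7.75×10⁻³
  gray cast iron: M = 5.06×10⁻³
Alloy steel has the largest M.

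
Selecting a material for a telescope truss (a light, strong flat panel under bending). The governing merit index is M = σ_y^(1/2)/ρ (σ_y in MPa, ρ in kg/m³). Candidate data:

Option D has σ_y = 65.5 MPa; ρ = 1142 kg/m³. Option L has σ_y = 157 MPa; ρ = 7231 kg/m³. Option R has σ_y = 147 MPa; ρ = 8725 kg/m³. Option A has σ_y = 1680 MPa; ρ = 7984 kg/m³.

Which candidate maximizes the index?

option D

Computing M directly (units already consistent):
  option D: M = 7.09×10⁻³
  option A: M = 5.13×10⁻³
  option L: M = 1.73×10⁻³
  option R: M = 1.39×10⁻³
The maximum is for option D.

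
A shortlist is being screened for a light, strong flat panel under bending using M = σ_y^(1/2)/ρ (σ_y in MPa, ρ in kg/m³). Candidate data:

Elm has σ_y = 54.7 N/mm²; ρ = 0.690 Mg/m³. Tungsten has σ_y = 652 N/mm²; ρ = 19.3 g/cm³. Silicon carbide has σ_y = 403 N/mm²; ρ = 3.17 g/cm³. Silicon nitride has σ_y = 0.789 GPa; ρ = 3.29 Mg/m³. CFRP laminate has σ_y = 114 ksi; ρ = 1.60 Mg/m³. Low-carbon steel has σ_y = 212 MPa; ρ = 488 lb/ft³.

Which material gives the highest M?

CFRP laminate

Convert each candidate to consistent units, then evaluate M:
  elm: σ_y = 54.70 MPa, ρ = 690.0 kg/m³
  tungsten: σ_y = 652.0 MPa, ρ = 19300 kg/m³
  silicon carbide: σ_y = 403.0 MPa, ρ = 3170 kg/m³
  silicon nitride: σ_y = 789.0 MPa, ρ = 3290 kg/m³
  CFRP laminate: σ_y = 786.0 MPa, ρ = 1600 kg/m³
  low-carbon steel: σ_y = 212.0 MPa, ρ = 7817 kg/m³
  CFRP laminate: M = 17.5×10⁻³
  elm: M = 10.7×10⁻³
  silicon nitride: M = 8.54×10⁻³
  silicon carbide: M = 6.33×10⁻³
  low-carbon steel: M = 1.86×10⁻³
  tungsten: M = 1.32×10⁻³
CFRP laminate has the largest M.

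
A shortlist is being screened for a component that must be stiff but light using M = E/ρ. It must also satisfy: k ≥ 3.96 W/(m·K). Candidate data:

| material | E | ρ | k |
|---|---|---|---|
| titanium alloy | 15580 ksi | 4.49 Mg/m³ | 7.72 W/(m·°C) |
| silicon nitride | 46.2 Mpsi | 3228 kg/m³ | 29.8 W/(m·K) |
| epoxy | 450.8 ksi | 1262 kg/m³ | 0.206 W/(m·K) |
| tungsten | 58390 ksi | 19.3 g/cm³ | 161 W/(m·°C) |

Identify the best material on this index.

Screen on constraints: k ≥ 3.96 W/(m·K). Survivors: titanium alloy, silicon nitride, tungsten.
After converting to SI:
  titanium alloy: E = 107.4 GPa, ρ = 4490 kg/m³
  silicon nitride: E = 318.5 GPa, ρ = 3228 kg/m³
  tungsten: E = 402.6 GPa, ρ = 19300 kg/m³
  silicon nitride: M = 98.7 MN·m/kg
  titanium alloy: M = 23.9 MN·m/kg
  tungsten: M = 20.9 MN·m/kg
The maximum is for silicon nitride.

silicon nitride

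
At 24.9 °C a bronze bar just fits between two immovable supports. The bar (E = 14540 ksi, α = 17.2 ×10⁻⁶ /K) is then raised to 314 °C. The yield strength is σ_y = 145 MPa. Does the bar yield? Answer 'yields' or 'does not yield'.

E = 14540 ksi = 100.2 GPa.
ΔT = 289.1 K. Constrained thermal stress σ = E·α·ΔT = 100.2×10³ MPa × 17.2×10⁻⁶ × 289.1 = 498 MPa (compressive).
Compare to σ_y = 145 MPa: σ ≥ σ_y, so it yields.

yields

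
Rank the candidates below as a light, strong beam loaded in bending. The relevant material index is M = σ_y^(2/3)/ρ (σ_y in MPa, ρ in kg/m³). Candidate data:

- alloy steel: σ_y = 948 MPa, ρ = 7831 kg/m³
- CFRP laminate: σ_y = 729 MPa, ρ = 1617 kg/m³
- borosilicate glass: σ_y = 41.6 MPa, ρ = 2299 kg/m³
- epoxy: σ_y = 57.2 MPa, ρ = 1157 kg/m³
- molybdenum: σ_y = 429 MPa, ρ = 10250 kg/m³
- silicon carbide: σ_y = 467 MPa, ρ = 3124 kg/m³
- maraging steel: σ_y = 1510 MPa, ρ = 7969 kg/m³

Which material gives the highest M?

Per-candidate index values:
  CFRP laminate: M = 50.1×10⁻³
  silicon carbide: M = 19.3×10⁻³
  maraging steel: M = 16.5×10⁻³
  epoxy: M = 12.8×10⁻³
  alloy steel: M = 12.3×10⁻³
  molybdenum: M = 5.55×10⁻³
  borosilicate glass: M = 5.22×10⁻³
CFRP laminate has the largest M.

CFRP laminate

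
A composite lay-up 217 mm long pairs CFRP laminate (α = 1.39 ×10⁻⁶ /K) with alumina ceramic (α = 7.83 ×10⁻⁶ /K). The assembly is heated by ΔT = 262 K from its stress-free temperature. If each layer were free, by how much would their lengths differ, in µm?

366 µm

Δα = |1.39 − 7.83|×10⁻⁶/K = 6.44×10⁻⁶/K.
ΔL_mismatch = Δα·L·ΔT = 6.44×10⁻⁶ × 217.0 mm × 262.0 K = 366 µm.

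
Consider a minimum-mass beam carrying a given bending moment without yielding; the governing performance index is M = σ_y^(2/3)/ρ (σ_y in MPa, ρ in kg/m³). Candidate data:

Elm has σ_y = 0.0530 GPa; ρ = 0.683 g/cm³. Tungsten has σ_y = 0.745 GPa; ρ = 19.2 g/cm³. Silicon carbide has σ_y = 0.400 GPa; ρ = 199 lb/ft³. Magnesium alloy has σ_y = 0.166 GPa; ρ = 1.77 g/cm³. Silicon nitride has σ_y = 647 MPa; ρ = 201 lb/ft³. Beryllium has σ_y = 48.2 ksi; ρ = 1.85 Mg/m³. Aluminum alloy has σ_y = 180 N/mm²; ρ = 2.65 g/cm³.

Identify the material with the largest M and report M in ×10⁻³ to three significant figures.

Normalizing units and computing the index:
  elm: σ_y = 53.00 MPa, ρ = 683.0 kg/m³
  tungsten: σ_y = 745.0 MPa, ρ = 19200 kg/m³
  silicon carbide: σ_y = 400.0 MPa, ρ = 3188 kg/m³
  magnesium alloy: σ_y = 166.0 MPa, ρ = 1770 kg/m³
  silicon nitride: σ_y = 647.0 MPa, ρ = 3220 kg/m³
  beryllium: σ_y = 332.3 MPa, ρ = 1850 kg/m³
  aluminum alloy: σ_y = 180.0 MPa, ρ = 2650 kg/m³
  beryllium: M = 25.9×10⁻³
  silicon nitride: M = 23.2×10⁻³
  elm: M = 20.7×10⁻³
  magnesium alloy: M = 17.1×10⁻³
  silicon carbide: M = 17.0×10⁻³
  aluminum alloy: M = 12.0×10⁻³
  tungsten: M = 4.28×10⁻³
Beryllium ranks first.

beryllium, M = 25.9×10⁻³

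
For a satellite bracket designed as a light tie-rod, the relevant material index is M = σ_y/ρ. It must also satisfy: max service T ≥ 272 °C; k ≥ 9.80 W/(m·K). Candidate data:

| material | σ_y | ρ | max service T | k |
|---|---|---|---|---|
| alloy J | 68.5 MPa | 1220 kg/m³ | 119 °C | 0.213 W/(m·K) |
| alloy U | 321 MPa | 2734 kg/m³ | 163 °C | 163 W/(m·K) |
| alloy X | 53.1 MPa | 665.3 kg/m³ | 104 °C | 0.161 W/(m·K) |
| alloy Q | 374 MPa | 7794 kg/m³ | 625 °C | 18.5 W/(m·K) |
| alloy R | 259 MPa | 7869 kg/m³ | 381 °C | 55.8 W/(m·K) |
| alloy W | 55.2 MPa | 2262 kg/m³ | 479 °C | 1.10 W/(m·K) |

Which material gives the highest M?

alloy Q

Screen on constraints: max service T ≥ 272 °C; k ≥ 9.80 W/(m·K). Survivors: alloy Q, alloy R.
Per-candidate index values:
  alloy Q: M = 48.0 kN·m/kg
  alloy R: M = 32.9 kN·m/kg
Alloy Q ranks first.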